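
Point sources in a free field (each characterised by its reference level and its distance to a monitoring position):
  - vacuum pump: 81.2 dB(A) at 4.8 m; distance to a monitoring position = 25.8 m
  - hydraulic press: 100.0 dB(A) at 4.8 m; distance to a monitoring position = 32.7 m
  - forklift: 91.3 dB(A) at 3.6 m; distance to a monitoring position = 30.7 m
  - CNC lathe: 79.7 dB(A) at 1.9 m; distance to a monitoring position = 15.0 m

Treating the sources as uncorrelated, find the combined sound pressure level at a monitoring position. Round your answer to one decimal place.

83.8 dB(A)

Apply inverse-square spreading to bring every level to the receiver, then sum 10^(L/10).
vacuum pump: 81.2 − 20·log₁₀(25.8/4.8) = 81.2 − 14.61 = 66.59 dB(A).
hydraulic press: 100.0 − 20·log₁₀(32.7/4.8) = 100.0 − 16.67 = 83.33 dB(A).
forklift: 91.3 − 20·log₁₀(30.7/3.6) = 91.3 − 18.62 = 72.68 dB(A).
CNC lathe: 79.7 − 20·log₁₀(15.0/1.9) = 79.7 − 17.95 = 61.75 dB(A).
Σ 10^(L/10) = 2.401e+08 → L_total = 10·log₁₀(2.401e+08) = 83.80 dB(A).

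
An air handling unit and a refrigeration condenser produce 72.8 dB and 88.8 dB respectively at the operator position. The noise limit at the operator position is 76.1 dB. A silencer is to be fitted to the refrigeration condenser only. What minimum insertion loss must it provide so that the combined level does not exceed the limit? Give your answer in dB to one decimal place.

15.4 dB

Everything except the refrigeration condenser sums to 10^(72.8/10) = 1.905e+07 in linear terms, 72.80 dB.
The limit corresponds to 10^(76.1/10) = 4.074e+07; subtracting the fixed part leaves 2.168e+07 for the refrigeration condenser, i.e. 73.36 dB.
So the refrigeration condenser must be reduced from 88.8 to 73.36 dB: IL = 15.44 dB.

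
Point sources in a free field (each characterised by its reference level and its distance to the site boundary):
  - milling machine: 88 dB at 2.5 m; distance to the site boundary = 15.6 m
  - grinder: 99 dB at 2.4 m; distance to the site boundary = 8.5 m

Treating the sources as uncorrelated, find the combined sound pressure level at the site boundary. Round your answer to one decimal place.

First find each source's level at the receiver (point-source: −20·log₁₀(r/r_ref)), then combine on an intensity basis.
milling machine: 88 − 20·log₁₀(15.6/2.5) = 88 − 15.90 = 72.10 dB.
grinder: 99 − 20·log₁₀(8.5/2.4) = 99 − 10.98 = 88.02 dB.
Σ 10^(L/10) = 6.495e+08 → L_total = 10·log₁₀(6.495e+08) = 88.13 dB.

88.1 dB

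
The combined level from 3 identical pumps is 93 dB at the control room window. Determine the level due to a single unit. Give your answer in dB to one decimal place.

3 equal contributions raise the level by 10·log₁₀ 3 = 4.771 dB, so each unit alone gives 93 − 4.771.

88.2 dB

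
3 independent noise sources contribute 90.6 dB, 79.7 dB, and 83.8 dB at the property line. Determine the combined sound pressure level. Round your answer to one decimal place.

Incoherent sources combine by intensity addition: L_total = 10·log₁₀(Σ 10^(L_i/10)).
Σ 10^(L/10) = 10^(90.6/10) + 10^(79.7/10) + 10^(83.8/10) = 1.481e+09.
L_total = 10·log₁₀(1.481e+09) = 91.71 dB.

91.7 dB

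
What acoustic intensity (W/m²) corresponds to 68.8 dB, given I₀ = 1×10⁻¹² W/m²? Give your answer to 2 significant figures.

I = I₀·10^(L/10) = 10⁻¹² × 10^(68.8/10) = 10^(-5.120).

7.6e-06 W/m²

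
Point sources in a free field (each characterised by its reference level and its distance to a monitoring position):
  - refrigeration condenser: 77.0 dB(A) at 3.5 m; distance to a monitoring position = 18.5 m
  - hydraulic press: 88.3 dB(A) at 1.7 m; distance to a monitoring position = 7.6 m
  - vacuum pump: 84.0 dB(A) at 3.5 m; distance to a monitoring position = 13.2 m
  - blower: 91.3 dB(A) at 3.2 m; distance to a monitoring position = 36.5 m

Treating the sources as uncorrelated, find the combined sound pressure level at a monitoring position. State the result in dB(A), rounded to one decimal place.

78.0 dB(A)

First find each source's level at the receiver (point-source: −20·log₁₀(r/r_ref)), then combine on an intensity basis.
refrigeration condenser: 77.0 − 20·log₁₀(18.5/3.5) = 77.0 − 14.46 = 62.54 dB(A).
hydraulic press: 88.3 − 20·log₁₀(7.6/1.7) = 88.3 − 13.01 = 75.29 dB(A).
vacuum pump: 84.0 − 20·log₁₀(13.2/3.5) = 84.0 − 11.53 = 72.47 dB(A).
blower: 91.3 − 20·log₁₀(36.5/3.2) = 91.3 − 21.14 = 70.16 dB(A).
Σ 10^(L/10) = 6.365e+07 → L_total = 10·log₁₀(6.365e+07) = 78.04 dB(A).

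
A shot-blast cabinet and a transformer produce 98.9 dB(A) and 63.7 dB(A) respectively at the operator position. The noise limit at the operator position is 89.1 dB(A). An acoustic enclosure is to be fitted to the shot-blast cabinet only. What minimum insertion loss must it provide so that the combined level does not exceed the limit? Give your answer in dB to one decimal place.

Fixed contribution from the other source: Σ 10^(L/10) = 10^(63.7/10) = 2.344e+06 (63.70 dB(A)).
To meet 89.1 dB(A) overall, the treated shot-blast cabinet may contribute at most 10^(89.1/10) − 2.344e+06 = 8.105e+08, i.e. 89.09 dB(A).
So the shot-blast cabinet must be reduced from 98.9 to 89.09 dB(A): IL = 9.81 dB.

9.8 dB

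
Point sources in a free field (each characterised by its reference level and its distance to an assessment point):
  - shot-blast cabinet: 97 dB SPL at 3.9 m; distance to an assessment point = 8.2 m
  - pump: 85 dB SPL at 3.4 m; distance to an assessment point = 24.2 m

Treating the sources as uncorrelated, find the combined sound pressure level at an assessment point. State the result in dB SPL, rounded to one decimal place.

First find each source's level at the receiver (point-source: −20·log₁₀(r/r_ref)), then combine on an intensity basis.
shot-blast cabinet: 97 − 20·log₁₀(8.2/3.9) = 97 − 6.45 = 90.55 dB SPL.
pump: 85 − 20·log₁₀(24.2/3.4) = 85 − 17.05 = 67.95 dB SPL.
Σ 10^(L/10) = 1.140e+09 → L_total = 10·log₁₀(1.140e+09) = 90.57 dB SPL.

90.6 dB SPL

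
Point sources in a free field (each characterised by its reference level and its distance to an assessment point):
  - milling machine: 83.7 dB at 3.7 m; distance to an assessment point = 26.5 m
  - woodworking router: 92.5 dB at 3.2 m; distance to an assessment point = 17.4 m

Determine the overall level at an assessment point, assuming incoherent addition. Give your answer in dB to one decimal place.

Propagate each source to the receiver with L = L_ref − 20·log₁₀(r/r_ref), then add intensities.
milling machine: 83.7 − 20·log₁₀(26.5/3.7) = 83.7 − 17.10 = 66.60 dB.
woodworking router: 92.5 − 20·log₁₀(17.4/3.2) = 92.5 − 14.71 = 77.79 dB.
Σ 10^(L/10) = 6.472e+07 → L_total = 10·log₁₀(6.472e+07) = 78.11 dB.

78.1 dB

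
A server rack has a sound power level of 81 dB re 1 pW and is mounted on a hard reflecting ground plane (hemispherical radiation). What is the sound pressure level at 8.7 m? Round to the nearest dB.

L_p = L_w − 10·log₁₀(2π·r²) with r = 8.7 m.
2π·r² = 475.6 m², 10·log₁₀ of that is 26.772 dB.
L_p = 81 − 26.772 = 54.23 dB.

54 dB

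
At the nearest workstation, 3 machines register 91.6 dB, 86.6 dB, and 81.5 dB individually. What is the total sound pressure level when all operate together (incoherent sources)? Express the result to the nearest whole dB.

Incoherent sources combine by intensity addition: L_total = 10·log₁₀(Σ 10^(L_i/10)).
Σ 10^(L/10) = 10^(91.6/10) + 10^(86.6/10) + 10^(81.5/10) = 2.044e+09.
L_total = 10·log₁₀(2.044e+09) = 93.10 dB.

93 dB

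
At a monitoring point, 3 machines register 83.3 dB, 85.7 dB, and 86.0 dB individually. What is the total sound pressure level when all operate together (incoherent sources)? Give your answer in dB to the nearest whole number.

For uncorrelated sources the intensities add, so convert each level to linear form, sum, and take 10·log₁₀ of the total.
Σ 10^(L/10) = 10^(83.3/10) + 10^(85.7/10) + 10^(86.0/10) = 9.834e+08.
L_total = 10·log₁₀(9.834e+08) = 89.93 dB.

90 dB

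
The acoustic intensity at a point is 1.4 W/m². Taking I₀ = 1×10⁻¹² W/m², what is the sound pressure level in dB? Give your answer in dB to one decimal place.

121.5 dB

Dividing by I₀ shifts the exponent by 12: I/I₀ = 1.4×10^12.
L = 10·(0.1461 + 12) = 121.46 dB.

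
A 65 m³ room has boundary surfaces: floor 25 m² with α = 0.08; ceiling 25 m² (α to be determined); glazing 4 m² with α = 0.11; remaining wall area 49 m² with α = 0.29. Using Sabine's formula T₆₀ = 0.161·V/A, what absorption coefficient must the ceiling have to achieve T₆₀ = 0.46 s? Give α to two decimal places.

0.24

A = 0.161·V/T₆₀ = 0.161·65/0.46 = 22.75 m² sabins.
Absorption from the other surfaces = 25·0.08 + 4·0.11 + 49·0.29 = 16.65 m², so the ceiling must supply 6.10 m² over 25 m².
α = 6.10/25 = 0.244.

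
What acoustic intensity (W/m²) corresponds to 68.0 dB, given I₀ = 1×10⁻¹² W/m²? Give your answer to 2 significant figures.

I = I₀·10^(L/10) = 10⁻¹² × 10^(68.0/10) = 10^(-5.200).

6.3e-06 W/m²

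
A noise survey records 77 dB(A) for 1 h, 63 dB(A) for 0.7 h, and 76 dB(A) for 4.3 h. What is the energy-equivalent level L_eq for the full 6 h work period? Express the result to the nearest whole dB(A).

L_eq = 10·log₁₀[(1/T)·Σ tᵢ·10^(Lᵢ/10)] with T = 6 h.
Σ tᵢ·10^(Lᵢ/10) = 1·10^(77/10) + 0.7·10^(63/10) + 4.3·10^(76/10) = 2.227e+08.
L_eq = 10·log₁₀(2.227e+08/6) = 75.70 dB(A).

76 dB(A)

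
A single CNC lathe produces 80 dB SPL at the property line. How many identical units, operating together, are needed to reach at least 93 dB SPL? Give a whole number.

Need L₁ + 10·log₁₀ N ≥ 93, i.e. log₁₀ N ≥ 1.30.
N ≥ 10^(13.0/10) = 19.953, so N = 20.

20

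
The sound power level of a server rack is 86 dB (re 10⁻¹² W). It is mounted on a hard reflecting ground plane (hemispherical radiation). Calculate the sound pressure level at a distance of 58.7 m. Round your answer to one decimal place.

L_p = L_w − 10·log₁₀(2π·r²) with r = 58.7 m.
2π·r² = 2.165e+04 m², 10·log₁₀ of that is 43.355 dB.
L_p = 86 − 43.355 = 42.65 dB.

42.6 dB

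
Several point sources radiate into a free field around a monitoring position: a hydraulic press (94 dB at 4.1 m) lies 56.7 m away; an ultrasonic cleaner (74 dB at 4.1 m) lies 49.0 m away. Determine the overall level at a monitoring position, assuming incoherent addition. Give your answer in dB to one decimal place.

Apply inverse-square spreading to bring every level to the receiver, then sum 10^(L/10).
hydraulic press: 94 − 20·log₁₀(56.7/4.1) = 94 − 22.82 = 71.18 dB.
ultrasonic cleaner: 74 − 20·log₁₀(49.0/4.1) = 74 − 21.55 = 52.45 dB.
Σ 10^(L/10) = 1.331e+07 → L_total = 10·log₁₀(1.331e+07) = 71.24 dB.

71.2 dB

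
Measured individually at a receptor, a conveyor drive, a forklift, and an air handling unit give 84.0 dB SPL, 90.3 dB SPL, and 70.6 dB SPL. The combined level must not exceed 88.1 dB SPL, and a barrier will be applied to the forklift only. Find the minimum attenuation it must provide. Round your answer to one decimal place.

Fixed contribution from the other sources: Σ 10^(L/10) = 10^(84.0/10) + 10^(70.6/10) = 2.627e+08 (84.19 dB SPL).
To meet 88.1 dB SPL overall, the treated forklift may contribute at most 10^(88.1/10) − 2.627e+08 = 3.830e+08, i.e. 85.83 dB SPL.
So the forklift must be reduced from 90.3 to 85.83 dB SPL: IL = 4.47 dB.

4.5 dB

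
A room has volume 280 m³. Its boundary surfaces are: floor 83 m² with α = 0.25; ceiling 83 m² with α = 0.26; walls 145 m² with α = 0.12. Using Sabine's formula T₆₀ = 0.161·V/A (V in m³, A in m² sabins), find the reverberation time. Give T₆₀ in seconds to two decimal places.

0.75 s

Total absorption A = 83·0.25 + 83·0.26 + 145·0.12 = 59.73 m² sabins.
T₆₀ = 0.161·V/A = 0.161·280/59.73 = 0.755 s.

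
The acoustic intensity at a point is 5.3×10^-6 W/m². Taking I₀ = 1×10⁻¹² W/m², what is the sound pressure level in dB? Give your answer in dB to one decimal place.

67.2 dB

L = 10·log₁₀(I/I₀) = 10·log₁₀(5.3×10^-6/10⁻¹²) = 10·log₁₀(5.3×10^6).
L = 10·(0.7243 + 6) = 67.24 dB.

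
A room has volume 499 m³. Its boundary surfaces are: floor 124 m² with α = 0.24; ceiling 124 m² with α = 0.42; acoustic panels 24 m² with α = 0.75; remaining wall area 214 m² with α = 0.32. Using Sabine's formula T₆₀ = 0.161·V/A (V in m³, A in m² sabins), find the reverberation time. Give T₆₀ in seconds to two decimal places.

0.48 s

Summing Sᵢαᵢ: 124·0.24 + 124·0.42 + 24·0.75 + 214·0.32 = 168.32 m².
T₆₀ = 0.161·V/A = 0.161·499/168.32 = 0.477 s.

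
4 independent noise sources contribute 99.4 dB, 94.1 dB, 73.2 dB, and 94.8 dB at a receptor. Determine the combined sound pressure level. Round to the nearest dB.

102 dB

For uncorrelated sources the intensities add, so convert each level to linear form, sum, and take 10·log₁₀ of the total.
Σ 10^(L/10) = 10^(99.4/10) + 10^(94.1/10) + 10^(73.2/10) + 10^(94.8/10) = 1.432e+10.
L_total = 10·log₁₀(1.432e+10) = 101.56 dB.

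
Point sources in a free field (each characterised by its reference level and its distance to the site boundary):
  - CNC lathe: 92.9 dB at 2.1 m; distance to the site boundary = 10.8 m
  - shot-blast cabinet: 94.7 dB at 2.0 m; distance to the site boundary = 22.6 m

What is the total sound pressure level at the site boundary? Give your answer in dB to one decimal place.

79.9 dB

Apply inverse-square spreading to bring every level to the receiver, then sum 10^(L/10).
CNC lathe: 92.9 − 20·log₁₀(10.8/2.1) = 92.9 − 14.22 = 78.68 dB.
shot-blast cabinet: 94.7 − 20·log₁₀(22.6/2.0) = 94.7 − 21.06 = 73.64 dB.
Σ 10^(L/10) = 9.683e+07 → L_total = 10·log₁₀(9.683e+07) = 79.86 dB.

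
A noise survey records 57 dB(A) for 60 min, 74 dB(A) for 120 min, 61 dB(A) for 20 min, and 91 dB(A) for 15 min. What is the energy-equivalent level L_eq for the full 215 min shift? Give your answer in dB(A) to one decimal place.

L_eq = 10·log₁₀[(1/T)·Σ tᵢ·10^(Lᵢ/10)] with T = 215 min.
Σ tᵢ·10^(Lᵢ/10) = 60·10^(57/10) + 120·10^(74/10) + 20·10^(61/10) + 15·10^(91/10) = 2.195e+10.
L_eq = 10·log₁₀(2.195e+10/215) = 80.09 dB(A).

80.1 dB(A)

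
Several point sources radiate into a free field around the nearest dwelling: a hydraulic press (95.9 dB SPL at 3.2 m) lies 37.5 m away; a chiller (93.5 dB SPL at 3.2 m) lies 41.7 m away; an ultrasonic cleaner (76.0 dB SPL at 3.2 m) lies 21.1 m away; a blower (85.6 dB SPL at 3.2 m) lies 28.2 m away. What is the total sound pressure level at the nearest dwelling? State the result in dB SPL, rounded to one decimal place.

76.7 dB SPL

Apply inverse-square spreading to bring every level to the receiver, then sum 10^(L/10).
hydraulic press: 95.9 − 20·log₁₀(37.5/3.2) = 95.9 − 21.38 = 74.52 dB SPL.
chiller: 93.5 − 20·log₁₀(41.7/3.2) = 93.5 − 22.30 = 71.20 dB SPL.
ultrasonic cleaner: 76.0 − 20·log₁₀(21.1/3.2) = 76.0 − 16.38 = 59.62 dB SPL.
blower: 85.6 − 20·log₁₀(28.2/3.2) = 85.6 − 18.90 = 66.70 dB SPL.
Σ 10^(L/10) = 4.710e+07 → L_total = 10·log₁₀(4.710e+07) = 76.73 dB SPL.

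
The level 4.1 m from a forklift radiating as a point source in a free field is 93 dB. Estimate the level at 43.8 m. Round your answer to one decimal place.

For a point source, L₂ = L₁ − 20·log₁₀(r₂/r₁).
L₂ = 93 − 20·log₁₀(43.8/4.1) = 93 − 20.574 = 72.43 dB.

72.4 dB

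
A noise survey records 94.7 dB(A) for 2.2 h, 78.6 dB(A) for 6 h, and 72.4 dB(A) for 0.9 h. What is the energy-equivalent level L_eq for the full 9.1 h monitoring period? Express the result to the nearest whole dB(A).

Weight each interval's intensity by its duration and average over T = 9.1 h:
Σ tᵢ·10^(Lᵢ/10) = 2.2·10^(94.7/10) + 6·10^(78.6/10) + 0.9·10^(72.4/10) = 6.943e+09.
L_eq = 10·log₁₀(6.943e+09/9.1) = 88.83 dB(A).

89 dB(A)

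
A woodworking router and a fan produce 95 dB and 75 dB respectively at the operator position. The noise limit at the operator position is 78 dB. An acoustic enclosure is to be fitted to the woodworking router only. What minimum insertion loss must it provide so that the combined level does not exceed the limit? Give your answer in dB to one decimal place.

20.0 dB

Fixed contribution from the other source: Σ 10^(L/10) = 10^(75/10) = 3.162e+07 (75.00 dB).
To meet 78 dB overall, the treated woodworking router may contribute at most 10^(78/10) − 3.162e+07 = 3.147e+07, i.e. 74.98 dB.
So the woodworking router must be reduced from 95 to 74.98 dB: IL = 20.02 dB.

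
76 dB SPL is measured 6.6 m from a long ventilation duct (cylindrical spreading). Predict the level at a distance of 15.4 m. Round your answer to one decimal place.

72.3 dB SPL

Line-source attenuation: ΔL = 10·log₁₀(r₂/r₁) = 10·log₁₀(15.4/6.6) = 3.680 dB.
L₂ = 76 − 10·log₁₀(15.4/6.6) = 76 − 3.680 = 72.32 dB SPL.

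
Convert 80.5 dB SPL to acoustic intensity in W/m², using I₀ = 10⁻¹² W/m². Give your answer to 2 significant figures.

0.00011 W/m²

I = I₀·10^(L/10) = 10⁻¹² × 10^(80.5/10) = 10^(-3.950).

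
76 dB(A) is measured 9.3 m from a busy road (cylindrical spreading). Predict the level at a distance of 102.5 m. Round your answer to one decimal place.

65.6 dB(A)

Line-source attenuation: ΔL = 10·log₁₀(r₂/r₁) = 10·log₁₀(102.5/9.3) = 10.422 dB.
L₂ = 76 − 10·log₁₀(102.5/9.3) = 76 − 10.422 = 65.58 dB(A).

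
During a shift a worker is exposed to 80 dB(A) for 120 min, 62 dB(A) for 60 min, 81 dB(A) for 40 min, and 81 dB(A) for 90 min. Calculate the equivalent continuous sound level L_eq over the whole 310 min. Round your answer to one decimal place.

L_eq = 10·log₁₀[(1/T)·Σ tᵢ·10^(Lᵢ/10)] with T = 310 min.
Σ tᵢ·10^(Lᵢ/10) = 120·10^(80/10) + 60·10^(62/10) + 40·10^(81/10) + 90·10^(81/10) = 2.846e+10.
L_eq = 10·log₁₀(2.846e+10/310) = 79.63 dB(A).

79.6 dB(A)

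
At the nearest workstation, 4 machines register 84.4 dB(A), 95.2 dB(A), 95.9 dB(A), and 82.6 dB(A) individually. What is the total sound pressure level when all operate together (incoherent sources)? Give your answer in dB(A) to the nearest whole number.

99 dB(A)

Incoherent sources combine by intensity addition: L_total = 10·log₁₀(Σ 10^(L_i/10)).
Σ 10^(L/10) = 10^(84.4/10) + 10^(95.2/10) + 10^(95.9/10) + 10^(82.6/10) = 7.659e+09.
L_total = 10·log₁₀(7.659e+09) = 98.84 dB(A).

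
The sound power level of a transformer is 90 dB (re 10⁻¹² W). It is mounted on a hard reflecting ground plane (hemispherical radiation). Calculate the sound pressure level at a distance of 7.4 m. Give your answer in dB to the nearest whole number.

L_p = L_w − 10·log₁₀(2π·r²) with r = 7.4 m.
2π·r² = 344.1 m², 10·log₁₀ of that is 25.366 dB.
L_p = 90 − 25.366 = 64.63 dB.

65 dB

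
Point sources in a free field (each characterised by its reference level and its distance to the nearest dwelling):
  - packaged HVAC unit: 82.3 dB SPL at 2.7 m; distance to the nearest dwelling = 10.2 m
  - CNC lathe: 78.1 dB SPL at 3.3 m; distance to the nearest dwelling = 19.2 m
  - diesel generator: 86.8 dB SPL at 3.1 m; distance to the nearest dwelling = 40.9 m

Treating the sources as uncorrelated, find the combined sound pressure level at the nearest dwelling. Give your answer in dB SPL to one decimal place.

72.2 dB SPL

First find each source's level at the receiver (point-source: −20·log₁₀(r/r_ref)), then combine on an intensity basis.
packaged HVAC unit: 82.3 − 20·log₁₀(10.2/2.7) = 82.3 − 11.54 = 70.76 dB SPL.
CNC lathe: 78.1 − 20·log₁₀(19.2/3.3) = 78.1 − 15.30 = 62.80 dB SPL.
diesel generator: 86.8 − 20·log₁₀(40.9/3.1) = 86.8 − 22.41 = 64.39 dB SPL.
Σ 10^(L/10) = 1.656e+07 → L_total = 10·log₁₀(1.656e+07) = 72.19 dB SPL.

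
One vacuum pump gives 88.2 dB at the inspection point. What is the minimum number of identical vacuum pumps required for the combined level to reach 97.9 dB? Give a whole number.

10

Need L₁ + 10·log₁₀ N ≥ 97.9, i.e. log₁₀ N ≥ 0.97.
N ≥ 10^(9.7/10) = 9.333, so N = 10.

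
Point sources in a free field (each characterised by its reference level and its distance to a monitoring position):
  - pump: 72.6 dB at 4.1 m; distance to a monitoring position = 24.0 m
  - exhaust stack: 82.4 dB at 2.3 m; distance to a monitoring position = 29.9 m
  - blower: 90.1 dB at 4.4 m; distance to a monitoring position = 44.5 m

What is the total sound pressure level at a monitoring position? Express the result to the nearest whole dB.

71 dB

Apply inverse-square spreading to bring every level to the receiver, then sum 10^(L/10).
pump: 72.6 − 20·log₁₀(24.0/4.1) = 72.6 − 15.35 = 57.25 dB.
exhaust stack: 82.4 − 20·log₁₀(29.9/2.3) = 82.4 − 22.28 = 60.12 dB.
blower: 90.1 − 20·log₁₀(44.5/4.4) = 90.1 − 20.10 = 70.00 dB.
Σ 10^(L/10) = 1.156e+07 → L_total = 10·log₁₀(1.156e+07) = 70.63 dB.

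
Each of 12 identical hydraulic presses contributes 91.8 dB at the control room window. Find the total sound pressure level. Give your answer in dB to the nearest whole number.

103 dB

With 12 equal, uncorrelated contributions the intensity is 12× that of one unit, giving a rise of 10·log₁₀ 12.
L_total = 91.8 + 10·log₁₀(12) = 91.8 + 10.792 = 102.59 dB.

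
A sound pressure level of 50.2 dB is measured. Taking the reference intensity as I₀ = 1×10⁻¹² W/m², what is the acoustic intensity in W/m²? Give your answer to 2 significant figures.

1.0e-07 W/m²

L = 10·log₁₀(I/I₀) ⇒ I = I₀·10^(L/10) = 10⁻¹² × 10^5.02.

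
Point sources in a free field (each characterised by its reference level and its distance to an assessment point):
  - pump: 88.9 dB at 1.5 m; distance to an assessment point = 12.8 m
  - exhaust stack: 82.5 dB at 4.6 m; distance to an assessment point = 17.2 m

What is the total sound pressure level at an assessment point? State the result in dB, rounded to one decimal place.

Propagate each source to the receiver with L = L_ref − 20·log₁₀(r/r_ref), then add intensities.
pump: 88.9 − 20·log₁₀(12.8/1.5) = 88.9 − 18.62 = 70.28 dB.
exhaust stack: 82.5 − 20·log₁₀(17.2/4.6) = 82.5 − 11.46 = 71.04 dB.
Σ 10^(L/10) = 2.338e+07 → L_total = 10·log₁₀(2.338e+07) = 73.69 dB.

73.7 dB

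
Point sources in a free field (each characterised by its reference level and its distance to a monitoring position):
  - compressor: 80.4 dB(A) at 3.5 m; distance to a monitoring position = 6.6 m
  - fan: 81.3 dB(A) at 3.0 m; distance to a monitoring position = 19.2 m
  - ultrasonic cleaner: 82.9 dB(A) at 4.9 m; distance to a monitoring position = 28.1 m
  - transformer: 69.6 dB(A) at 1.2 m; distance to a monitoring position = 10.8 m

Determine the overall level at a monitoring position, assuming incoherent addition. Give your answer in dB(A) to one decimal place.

Apply inverse-square spreading to bring every level to the receiver, then sum 10^(L/10).
compressor: 80.4 − 20·log₁₀(6.6/3.5) = 80.4 − 5.51 = 74.89 dB(A).
fan: 81.3 − 20·log₁₀(19.2/3.0) = 81.3 − 16.12 = 65.18 dB(A).
ultrasonic cleaner: 82.9 − 20·log₁₀(28.1/4.9) = 82.9 − 15.17 = 67.73 dB(A).
transformer: 69.6 − 20·log₁₀(10.8/1.2) = 69.6 − 19.08 = 50.52 dB(A).
Σ 10^(L/10) = 4.017e+07 → L_total = 10·log₁₀(4.017e+07) = 76.04 dB(A).

76.0 dB(A)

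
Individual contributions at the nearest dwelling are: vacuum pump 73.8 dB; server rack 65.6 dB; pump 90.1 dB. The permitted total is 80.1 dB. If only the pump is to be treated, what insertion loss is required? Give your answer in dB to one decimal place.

11.4 dB

Everything except the pump sums to 10^(73.8/10) + 10^(65.6/10) = 2.762e+07 in linear terms, 74.41 dB.
The limit corresponds to 10^(80.1/10) = 1.023e+08; subtracting the fixed part leaves 7.471e+07 for the pump, i.e. 78.73 dB.
Required insertion loss = 90.1 − 78.73 = 11.37 dB.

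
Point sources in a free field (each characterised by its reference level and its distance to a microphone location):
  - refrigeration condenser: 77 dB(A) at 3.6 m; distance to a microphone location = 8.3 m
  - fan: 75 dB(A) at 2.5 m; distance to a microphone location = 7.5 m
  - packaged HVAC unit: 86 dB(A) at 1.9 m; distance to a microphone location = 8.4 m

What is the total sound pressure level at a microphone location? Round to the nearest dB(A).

75 dB(A)

Propagate each source to the receiver with L = L_ref − 20·log₁₀(r/r_ref), then add intensities.
refrigeration condenser: 77 − 20·log₁₀(8.3/3.6) = 77 − 7.26 = 69.74 dB(A).
fan: 75 − 20·log₁₀(7.5/2.5) = 75 − 9.54 = 65.46 dB(A).
packaged HVAC unit: 86 − 20·log₁₀(8.4/1.9) = 86 − 12.91 = 73.09 dB(A).
Σ 10^(L/10) = 3.331e+07 → L_total = 10·log₁₀(3.331e+07) = 75.23 dB(A).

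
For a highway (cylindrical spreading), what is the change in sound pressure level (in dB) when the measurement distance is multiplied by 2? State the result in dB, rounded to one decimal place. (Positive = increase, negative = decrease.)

-3.0 dB

Line-source spreading: ΔL = −10·log₁₀(r₂/r₁).
ΔL = −10·log₁₀(2) = -3.01 dB.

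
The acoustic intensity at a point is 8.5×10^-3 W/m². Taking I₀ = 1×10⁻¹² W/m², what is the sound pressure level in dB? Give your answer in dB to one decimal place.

99.3 dB

I/I₀ = 8.5×10^-3/10⁻¹² = 8.5×10^9, and L = 10·log₁₀(I/I₀).
L = 10·(0.9294 + 9) = 99.29 dB.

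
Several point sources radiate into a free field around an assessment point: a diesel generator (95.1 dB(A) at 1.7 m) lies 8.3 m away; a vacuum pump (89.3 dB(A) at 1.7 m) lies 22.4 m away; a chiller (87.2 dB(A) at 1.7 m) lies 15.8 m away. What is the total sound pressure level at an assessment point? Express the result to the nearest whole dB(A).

First find each source's level at the receiver (point-source: −20·log₁₀(r/r_ref)), then combine on an intensity basis.
diesel generator: 95.1 − 20·log₁₀(8.3/1.7) = 95.1 − 13.77 = 81.33 dB(A).
vacuum pump: 89.3 − 20·log₁₀(22.4/1.7) = 89.3 − 22.40 = 66.90 dB(A).
chiller: 87.2 − 20·log₁₀(15.8/1.7) = 87.2 − 19.36 = 67.84 dB(A).
Σ 10^(L/10) = 1.467e+08 → L_total = 10·log₁₀(1.467e+08) = 81.67 dB(A).

82 dB(A)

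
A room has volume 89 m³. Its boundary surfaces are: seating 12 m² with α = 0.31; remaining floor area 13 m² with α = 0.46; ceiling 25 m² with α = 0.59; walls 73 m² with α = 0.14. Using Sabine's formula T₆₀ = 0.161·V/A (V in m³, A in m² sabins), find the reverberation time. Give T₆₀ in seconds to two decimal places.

A = Σ Sᵢαᵢ = 12·0.31 + 13·0.46 + 25·0.59 + 73·0.14 = 34.67 m².
T₆₀ = 0.161·V/A = 0.161·89/34.67 = 0.413 s.

0.41 s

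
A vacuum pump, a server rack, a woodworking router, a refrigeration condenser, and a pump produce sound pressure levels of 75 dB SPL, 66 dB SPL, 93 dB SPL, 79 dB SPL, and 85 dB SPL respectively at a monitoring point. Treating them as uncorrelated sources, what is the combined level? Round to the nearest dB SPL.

94 dB SPL

For uncorrelated sources the intensities add, so convert each level to linear form, sum, and take 10·log₁₀ of the total.
Σ 10^(L/10) = 10^(75/10) + 10^(66/10) + 10^(93/10) + 10^(79/10) + 10^(85/10) = 2.427e+09.
L_total = 10·log₁₀(2.427e+09) = 93.85 dB SPL.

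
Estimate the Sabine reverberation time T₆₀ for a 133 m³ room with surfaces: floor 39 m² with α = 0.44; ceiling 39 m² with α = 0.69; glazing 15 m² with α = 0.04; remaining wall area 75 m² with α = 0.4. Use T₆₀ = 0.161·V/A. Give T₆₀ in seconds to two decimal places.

0.29 s

Summing Sᵢαᵢ: 39·0.44 + 39·0.69 + 15·0.04 + 75·0.4 = 74.67 m².
T₆₀ = 0.161·V/A = 0.161·133/74.67 = 0.287 s.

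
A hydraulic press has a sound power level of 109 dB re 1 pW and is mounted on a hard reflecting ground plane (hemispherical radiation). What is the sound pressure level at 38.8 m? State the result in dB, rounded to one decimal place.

L_p = L_w − 10·log₁₀(2π·r²) with r = 38.8 m.
2π·r² = 9459 m², 10·log₁₀ of that is 39.758 dB.
L_p = 109 − 39.758 = 69.24 dB.

69.2 dB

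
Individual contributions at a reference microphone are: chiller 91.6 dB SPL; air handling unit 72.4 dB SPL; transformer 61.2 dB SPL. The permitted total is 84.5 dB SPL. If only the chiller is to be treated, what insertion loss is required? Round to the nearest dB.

Fixed contribution from the other sources: Σ 10^(L/10) = 10^(72.4/10) + 10^(61.2/10) = 1.870e+07 (72.72 dB SPL).
To meet 84.5 dB SPL overall, the treated chiller may contribute at most 10^(84.5/10) − 1.870e+07 = 2.631e+08, i.e. 84.20 dB SPL.
Required insertion loss = 91.6 − 84.20 = 7.40 dB.

7 dB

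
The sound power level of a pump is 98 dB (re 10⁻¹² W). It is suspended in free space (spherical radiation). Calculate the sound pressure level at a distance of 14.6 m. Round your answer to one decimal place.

The power spreads over a sphere of area 4π·r², so L_p = L_w − 10·log₁₀(4π·r²).
4π·r² = 2679 m², 10·log₁₀ of that is 34.279 dB.
L_p = 98 − 34.279 = 63.72 dB.

63.7 dB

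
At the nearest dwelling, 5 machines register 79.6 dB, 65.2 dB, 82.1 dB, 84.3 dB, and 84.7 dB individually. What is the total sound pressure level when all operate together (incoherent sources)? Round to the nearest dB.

89 dB

For uncorrelated sources the intensities add, so convert each level to linear form, sum, and take 10·log₁₀ of the total.
Σ 10^(L/10) = 10^(79.6/10) + 10^(65.2/10) + 10^(82.1/10) + 10^(84.3/10) + 10^(84.7/10) = 8.210e+08.
L_total = 10·log₁₀(8.210e+08) = 89.14 dB.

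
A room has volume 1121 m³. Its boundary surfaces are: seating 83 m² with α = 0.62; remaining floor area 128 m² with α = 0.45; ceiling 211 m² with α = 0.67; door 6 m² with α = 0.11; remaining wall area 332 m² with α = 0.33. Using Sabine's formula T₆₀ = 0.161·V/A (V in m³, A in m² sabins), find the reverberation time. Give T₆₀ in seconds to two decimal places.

A = Σ Sᵢαᵢ = 83·0.62 + 128·0.45 + 211·0.67 + 6·0.11 + 332·0.33 = 360.65 m².
T₆₀ = 0.161 × 1121 / 360.65 = 0.500 s.

0.50 s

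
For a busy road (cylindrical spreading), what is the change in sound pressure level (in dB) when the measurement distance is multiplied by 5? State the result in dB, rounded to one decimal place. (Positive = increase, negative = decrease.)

A line source loses 3 dB per doubling of distance; generally ΔL = −10·log₁₀(r₂/r₁).
ΔL = −10·log₁₀(5) = -6.99 dB.

-7.0 dB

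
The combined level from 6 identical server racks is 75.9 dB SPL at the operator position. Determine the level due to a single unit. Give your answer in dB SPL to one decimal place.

Dividing the total intensity by 6 lowers the level by 10·log₁₀ 6 = 7.782 dB: L₁ = 75.9 − 7.782.

68.1 dB SPL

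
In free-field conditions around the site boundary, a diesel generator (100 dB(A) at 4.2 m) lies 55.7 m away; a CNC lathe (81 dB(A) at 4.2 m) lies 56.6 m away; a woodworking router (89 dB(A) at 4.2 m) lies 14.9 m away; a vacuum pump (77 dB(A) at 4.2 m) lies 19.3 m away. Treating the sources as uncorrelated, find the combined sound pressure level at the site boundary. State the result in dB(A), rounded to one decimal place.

First find each source's level at the receiver (point-source: −20·log₁₀(r/r_ref)), then combine on an intensity basis.
diesel generator: 100 − 20·log₁₀(55.7/4.2) = 100 − 22.45 = 77.55 dB(A).
CNC lathe: 81 − 20·log₁₀(56.6/4.2) = 81 − 22.59 = 58.41 dB(A).
woodworking router: 89 − 20·log₁₀(14.9/4.2) = 89 − 11.00 = 78.00 dB(A).
vacuum pump: 77 − 20·log₁₀(19.3/4.2) = 77 − 13.25 = 63.75 dB(A).
Σ 10^(L/10) = 1.230e+08 → L_total = 10·log₁₀(1.230e+08) = 80.90 dB(A).

80.9 dB(A)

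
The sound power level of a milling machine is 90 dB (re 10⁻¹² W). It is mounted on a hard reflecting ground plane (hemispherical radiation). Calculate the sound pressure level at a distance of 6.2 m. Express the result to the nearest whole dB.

66 dB

Free-field hemispherical radiation: L_p = L_w − 10·log₁₀(2π·r²), r = 6.2 m.
2π·r² = 241.5 m², 10·log₁₀ of that is 23.830 dB.
L_p = 90 − 23.830 = 66.17 dB.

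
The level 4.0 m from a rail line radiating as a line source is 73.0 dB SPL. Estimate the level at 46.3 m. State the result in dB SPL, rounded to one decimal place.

Line-source attenuation: ΔL = 10·log₁₀(r₂/r₁) = 10·log₁₀(46.3/4.0) = 10.635 dB.
L₂ = 73.0 − 10·log₁₀(46.3/4.0) = 73.0 − 10.635 = 62.36 dB SPL.

62.4 dB SPL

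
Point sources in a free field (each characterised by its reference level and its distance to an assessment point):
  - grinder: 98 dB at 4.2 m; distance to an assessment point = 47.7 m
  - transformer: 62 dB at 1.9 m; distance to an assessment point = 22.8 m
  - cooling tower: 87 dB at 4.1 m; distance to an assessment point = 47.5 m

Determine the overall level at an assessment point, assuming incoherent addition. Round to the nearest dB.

Apply inverse-square spreading to bring every level to the receiver, then sum 10^(L/10).
grinder: 98 − 20·log₁₀(47.7/4.2) = 98 − 21.11 = 76.89 dB.
transformer: 62 − 20·log₁₀(22.8/1.9) = 62 − 21.58 = 40.42 dB.
cooling tower: 87 − 20·log₁₀(47.5/4.1) = 87 − 21.28 = 65.72 dB.
Σ 10^(L/10) = 5.266e+07 → L_total = 10·log₁₀(5.266e+07) = 77.21 dB.

77 dB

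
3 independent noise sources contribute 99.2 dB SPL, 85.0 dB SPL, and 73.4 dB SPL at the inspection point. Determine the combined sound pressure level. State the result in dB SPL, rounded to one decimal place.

For uncorrelated sources the intensities add, so convert each level to linear form, sum, and take 10·log₁₀ of the total.
Σ 10^(L/10) = 10^(99.2/10) + 10^(85.0/10) + 10^(73.4/10) = 8.656e+09.
L_total = 10·log₁₀(8.656e+09) = 99.37 dB SPL.

99.4 dB SPL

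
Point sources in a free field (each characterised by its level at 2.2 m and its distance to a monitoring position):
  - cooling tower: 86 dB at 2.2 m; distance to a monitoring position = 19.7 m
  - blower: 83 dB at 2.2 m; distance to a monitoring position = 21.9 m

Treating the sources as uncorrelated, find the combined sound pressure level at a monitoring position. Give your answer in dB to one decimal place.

First find each source's level at the receiver (point-source: −20·log₁₀(r/r_ref)), then combine on an intensity basis.
cooling tower: 86 − 20·log₁₀(19.7/2.2) = 86 − 19.04 = 66.96 dB.
blower: 83 − 20·log₁₀(21.9/2.2) = 83 − 19.96 = 63.04 dB.
Σ 10^(L/10) = 6.978e+06 → L_total = 10·log₁₀(6.978e+06) = 68.44 dB.

68.4 dB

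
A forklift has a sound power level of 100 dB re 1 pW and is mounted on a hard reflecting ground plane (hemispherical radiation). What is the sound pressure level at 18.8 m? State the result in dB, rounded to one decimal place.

Free-field hemispherical radiation: L_p = L_w − 10·log₁₀(2π·r²), r = 18.8 m.
2π·r² = 2221 m², 10·log₁₀ of that is 33.465 dB.
L_p = 100 − 33.465 = 66.54 dB.

66.5 dB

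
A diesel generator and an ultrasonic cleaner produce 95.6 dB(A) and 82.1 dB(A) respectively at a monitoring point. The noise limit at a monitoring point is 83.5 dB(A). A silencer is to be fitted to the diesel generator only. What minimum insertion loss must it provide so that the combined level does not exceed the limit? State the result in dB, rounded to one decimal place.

17.7 dB

The untreated sources together contribute 10^(82.1/10) = 1.622e+08, i.e. 82.10 dB(A).
The limit corresponds to 10^(83.5/10) = 2.239e+08; subtracting the fixed part leaves 6.169e+07 for the diesel generator, i.e. 77.90 dB(A).
Required insertion loss = 95.6 − 77.90 = 17.70 dB.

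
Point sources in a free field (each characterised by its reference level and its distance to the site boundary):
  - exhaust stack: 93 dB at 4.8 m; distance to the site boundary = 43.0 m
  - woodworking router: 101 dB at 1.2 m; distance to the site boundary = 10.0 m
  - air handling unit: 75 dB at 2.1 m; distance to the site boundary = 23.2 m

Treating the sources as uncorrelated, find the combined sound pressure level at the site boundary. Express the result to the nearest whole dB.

83 dB

Propagate each source to the receiver with L = L_ref − 20·log₁₀(r/r_ref), then add intensities.
exhaust stack: 93 − 20·log₁₀(43.0/4.8) = 93 − 19.04 = 73.96 dB.
woodworking router: 101 − 20·log₁₀(10.0/1.2) = 101 − 18.42 = 82.58 dB.
air handling unit: 75 − 20·log₁₀(23.2/2.1) = 75 − 20.87 = 54.13 dB.
Σ 10^(L/10) = 2.064e+08 → L_total = 10·log₁₀(2.064e+08) = 83.15 dB.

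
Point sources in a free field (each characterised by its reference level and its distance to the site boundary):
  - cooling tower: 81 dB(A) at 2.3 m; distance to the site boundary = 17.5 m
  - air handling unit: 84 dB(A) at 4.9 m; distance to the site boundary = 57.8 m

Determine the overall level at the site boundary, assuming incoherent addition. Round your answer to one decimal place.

Apply inverse-square spreading to bring every level to the receiver, then sum 10^(L/10).
cooling tower: 81 − 20·log₁₀(17.5/2.3) = 81 − 17.63 = 63.37 dB(A).
air handling unit: 84 − 20·log₁₀(57.8/4.9) = 84 − 21.43 = 62.57 dB(A).
Σ 10^(L/10) = 3.980e+06 → L_total = 10·log₁₀(3.980e+06) = 66.00 dB(A).

66.0 dB(A)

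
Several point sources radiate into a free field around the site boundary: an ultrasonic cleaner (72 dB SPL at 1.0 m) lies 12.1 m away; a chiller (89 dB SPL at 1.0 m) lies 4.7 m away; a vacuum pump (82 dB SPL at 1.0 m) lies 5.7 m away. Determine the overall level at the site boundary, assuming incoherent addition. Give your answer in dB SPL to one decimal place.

76.1 dB SPL

First find each source's level at the receiver (point-source: −20·log₁₀(r/r_ref)), then combine on an intensity basis.
ultrasonic cleaner: 72 − 20·log₁₀(12.1/1.0) = 72 − 21.66 = 50.34 dB SPL.
chiller: 89 − 20·log₁₀(4.7/1.0) = 89 − 13.44 = 75.56 dB SPL.
vacuum pump: 82 − 20·log₁₀(5.7/1.0) = 82 − 15.12 = 66.88 dB SPL.
Σ 10^(L/10) = 4.095e+07 → L_total = 10·log₁₀(4.095e+07) = 76.12 dB SPL.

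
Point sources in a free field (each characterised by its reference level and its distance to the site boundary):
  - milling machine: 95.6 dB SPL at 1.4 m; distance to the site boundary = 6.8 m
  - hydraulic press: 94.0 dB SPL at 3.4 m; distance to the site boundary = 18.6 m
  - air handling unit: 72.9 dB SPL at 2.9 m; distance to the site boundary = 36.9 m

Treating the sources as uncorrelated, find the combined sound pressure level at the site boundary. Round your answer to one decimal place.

83.8 dB SPL

Propagate each source to the receiver with L = L_ref − 20·log₁₀(r/r_ref), then add intensities.
milling machine: 95.6 − 20·log₁₀(6.8/1.4) = 95.6 − 13.73 = 81.87 dB SPL.
hydraulic press: 94.0 − 20·log₁₀(18.6/3.4) = 94.0 − 14.76 = 79.24 dB SPL.
air handling unit: 72.9 − 20·log₁₀(36.9/2.9) = 72.9 − 22.09 = 50.81 dB SPL.
Σ 10^(L/10) = 2.380e+08 → L_total = 10·log₁₀(2.380e+08) = 83.76 dB SPL.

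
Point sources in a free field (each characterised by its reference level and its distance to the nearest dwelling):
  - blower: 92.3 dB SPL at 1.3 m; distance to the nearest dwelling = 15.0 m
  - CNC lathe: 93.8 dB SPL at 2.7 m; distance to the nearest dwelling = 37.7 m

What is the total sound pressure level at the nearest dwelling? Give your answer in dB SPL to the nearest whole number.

Apply inverse-square spreading to bring every level to the receiver, then sum 10^(L/10).
blower: 92.3 − 20·log₁₀(15.0/1.3) = 92.3 − 21.24 = 71.06 dB SPL.
CNC lathe: 93.8 − 20·log₁₀(37.7/2.7) = 93.8 − 22.90 = 70.90 dB SPL.
Σ 10^(L/10) = 2.506e+07 → L_total = 10·log₁₀(2.506e+07) = 73.99 dB SPL.

74 dB SPL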